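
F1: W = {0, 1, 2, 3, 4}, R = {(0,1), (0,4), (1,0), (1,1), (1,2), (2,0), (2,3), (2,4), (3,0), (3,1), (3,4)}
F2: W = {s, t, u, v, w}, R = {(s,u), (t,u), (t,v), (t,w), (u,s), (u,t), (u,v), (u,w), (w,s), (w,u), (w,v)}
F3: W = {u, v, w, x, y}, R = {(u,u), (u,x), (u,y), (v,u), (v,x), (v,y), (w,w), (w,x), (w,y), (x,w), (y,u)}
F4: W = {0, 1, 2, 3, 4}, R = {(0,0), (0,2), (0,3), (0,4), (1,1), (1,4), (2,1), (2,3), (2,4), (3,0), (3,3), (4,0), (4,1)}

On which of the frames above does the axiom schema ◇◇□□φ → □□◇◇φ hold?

Frame correspondent (Sahlqvist): ∀x ∀y ∀z ((xR²y ∧ xR²z) → ∃w (yR²w ∧ zR²w)) — i.e. a generalized confluence (Geach) condition.
F1: fails — 1R²0, 1R²4 but no w with 0R²w and 4R²w.
F2: fails — sR²s, sR²v but no w* with sR²w* and vR²w*.
F3: holds.
F4: holds.

F3, F4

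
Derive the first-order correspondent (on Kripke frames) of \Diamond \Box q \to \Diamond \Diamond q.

\forall x \forall y (xRy \to \exists w (yRw \wedge x R^2 w))

This is a Sahlqvist (Geach-type) schema ◇^1□^1q → □^0◇^2q.
Minimal-valuation argument: fix x; take any y with xR^1y and any z with xR^0z. Set V(q) to the set of worlds R-reachable from y in exactly 1 step. Then □^1q holds at y, so the antecedent holds at x; validity forces ◇^2q at z, giving a w with zR^2w and yR^1w.
First-order correspondent: \forall x \forall y (xRy \to \exists w (yRw \wedge x R^2 w)).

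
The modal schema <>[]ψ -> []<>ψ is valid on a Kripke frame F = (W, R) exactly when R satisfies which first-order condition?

This is the .2 axiom.
It corresponds to convergence: forall x forall y forall z (Rxy & Rxz -> exists w (Ryw & Rzw)).

Convergence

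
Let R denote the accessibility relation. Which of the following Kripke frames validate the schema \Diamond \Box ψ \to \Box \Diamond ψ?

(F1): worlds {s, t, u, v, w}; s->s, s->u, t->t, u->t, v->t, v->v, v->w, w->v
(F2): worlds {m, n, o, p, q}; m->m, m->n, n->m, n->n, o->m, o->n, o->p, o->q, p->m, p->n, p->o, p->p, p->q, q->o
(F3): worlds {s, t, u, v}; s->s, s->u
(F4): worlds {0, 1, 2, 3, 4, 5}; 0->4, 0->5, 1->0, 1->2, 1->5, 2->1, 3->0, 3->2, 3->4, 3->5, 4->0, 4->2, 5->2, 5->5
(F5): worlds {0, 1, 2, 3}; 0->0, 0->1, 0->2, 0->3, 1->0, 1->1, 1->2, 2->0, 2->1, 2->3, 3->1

Frame correspondent (Sahlqvist): \forall x \forall y \forall z (Rxy \wedge Rxz \to \exists w (Ryw \wedge Rzw)) — i.e. convergence.
(F1): fails — Rsu and Rss but u and s have no common successor.
(F2): fails — Rom and Roq but m and q have no common successor.
(F3): fails — Rsu and Rsu but u and u have no common successor.
(F4): fails — R10 and R12 but 0 and 2 have no common successor.
(F5): satisfies the condition.

(F5)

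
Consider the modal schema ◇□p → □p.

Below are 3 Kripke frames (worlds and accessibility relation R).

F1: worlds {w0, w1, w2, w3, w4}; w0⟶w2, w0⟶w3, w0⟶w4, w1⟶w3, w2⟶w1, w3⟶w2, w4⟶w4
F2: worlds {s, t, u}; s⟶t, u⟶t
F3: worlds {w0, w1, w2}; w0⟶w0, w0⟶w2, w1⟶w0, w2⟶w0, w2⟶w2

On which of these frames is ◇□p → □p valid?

The schema corresponds to the Euclidean property: ∀x ∀y ∀z (Rxy ∧ Rxz → Ryz).
F1: fails — Rw0w4 and Rw0w2 but not Rw4w2.
F2: fails — Rst and Rst but not Rtt.
F3: holds.
Valid on: F3.

F3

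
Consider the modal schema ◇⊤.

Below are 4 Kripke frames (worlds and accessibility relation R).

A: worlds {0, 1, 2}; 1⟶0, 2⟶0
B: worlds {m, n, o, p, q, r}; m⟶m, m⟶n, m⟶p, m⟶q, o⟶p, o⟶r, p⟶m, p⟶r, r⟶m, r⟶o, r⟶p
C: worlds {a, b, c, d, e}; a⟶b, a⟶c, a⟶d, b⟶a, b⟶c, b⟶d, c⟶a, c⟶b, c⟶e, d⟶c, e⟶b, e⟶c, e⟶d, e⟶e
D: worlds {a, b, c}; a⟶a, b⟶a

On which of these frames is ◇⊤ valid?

C

The schema corresponds to seriality: ∀x ∃y Rxy.
A: fails — world 0 has no successor.
B: fails — world n has no successor.
C: ✓.
D: fails — world c has no successor.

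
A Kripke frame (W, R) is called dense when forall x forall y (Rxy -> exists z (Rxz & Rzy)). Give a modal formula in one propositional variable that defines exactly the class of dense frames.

□□s → □s

This is density; the standard corresponding axiom is C4: □□s → □s.
Suppose □□s→□s is valid. Take Rxy and set V(s)={w : xR²w}. Then □□s at x, so □s at x, so s at y, i.e. ∃z(Rxz∧Rzy).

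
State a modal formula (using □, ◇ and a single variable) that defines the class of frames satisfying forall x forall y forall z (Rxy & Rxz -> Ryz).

◇r → □◇r

The condition is the Euclidean property. The 5 schema ◇r → □◇r defines it.
Suppose ◇r→□◇r is valid. Take Rxy, Rxz and set V(r)={y}. Then ◇r at x, so □◇r at x, so ◇r at z, so some w with Rzw has r; w=y, i.e. Rzy. By symmetry of the argument, Ryz.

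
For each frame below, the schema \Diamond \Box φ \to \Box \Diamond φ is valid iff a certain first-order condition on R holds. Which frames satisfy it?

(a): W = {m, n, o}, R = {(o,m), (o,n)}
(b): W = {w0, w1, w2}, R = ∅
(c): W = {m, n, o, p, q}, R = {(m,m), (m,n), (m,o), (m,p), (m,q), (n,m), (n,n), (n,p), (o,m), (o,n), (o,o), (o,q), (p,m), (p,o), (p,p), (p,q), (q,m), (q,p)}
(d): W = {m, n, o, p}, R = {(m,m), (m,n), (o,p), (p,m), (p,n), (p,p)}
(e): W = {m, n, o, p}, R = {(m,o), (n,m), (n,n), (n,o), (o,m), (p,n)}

(b), (c)

This is the axiom for convergence; its first-order frame correspondent is \forall x \forall y \forall z (Rxy \wedge Rxz \to \exists w (Ryw \wedge Rzw)).
(a): fails — Rom and Rom but m and m have no common successor.
(b): condition met.
(c): condition met.
(d): fails — Rmm and Rmn but m and n have no common successor.
(e): fails — Rno and Rnm but o and m have no common successor.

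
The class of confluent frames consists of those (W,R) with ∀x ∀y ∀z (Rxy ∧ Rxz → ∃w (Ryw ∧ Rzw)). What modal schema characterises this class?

A defining formula is ◇□q → □◇q (the .2 axiom).
Suppose ◇□q→□◇q is valid. Take Rxy, Rxz and set V(q)={w : Ryw}. Then □q at y so ◇□q at x, so □◇q at x, so ◇q at z, giving w with Rzw and Ryw.

◇□q → □◇q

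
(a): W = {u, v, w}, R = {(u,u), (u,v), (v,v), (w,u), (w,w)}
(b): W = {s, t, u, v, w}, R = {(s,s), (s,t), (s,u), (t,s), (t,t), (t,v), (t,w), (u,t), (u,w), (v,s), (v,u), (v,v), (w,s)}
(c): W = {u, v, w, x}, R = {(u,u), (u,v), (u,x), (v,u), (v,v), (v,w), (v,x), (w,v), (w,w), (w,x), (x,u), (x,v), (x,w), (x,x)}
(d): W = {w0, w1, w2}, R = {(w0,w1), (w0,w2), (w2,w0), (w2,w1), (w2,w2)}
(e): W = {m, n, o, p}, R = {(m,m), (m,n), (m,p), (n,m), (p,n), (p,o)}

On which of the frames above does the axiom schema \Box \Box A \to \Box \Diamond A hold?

Frame correspondent (Sahlqvist): \forall x \forall z (xRz \to \exists w (x R^2 w \wedge zRw)) — i.e. a generalized confluence (Geach) condition.
(a): condition met.
(b): condition met.
(c): condition met.
(d): fails — w0Rw1 but no w with w0R²w and w1Rw.
(e): fails — pRo but no w with pR²w and oRw.

(a), (b), (c)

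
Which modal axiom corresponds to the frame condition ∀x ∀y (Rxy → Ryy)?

This is shift-reflexivity; the standard corresponding axiom is T□: □(□r → r).

□(□r → r)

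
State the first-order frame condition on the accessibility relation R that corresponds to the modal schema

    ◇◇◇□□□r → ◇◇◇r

This is a Sahlqvist (Geach-type) schema ◇^3□^3r → □^0◇^3r.
Minimal-valuation argument: fix x; take any y with xR^3y and any z with xR^0z. Set V(r) to the set of worlds R-reachable from y in exactly 3 steps. Then □^3r holds at y, so the antecedent holds at x; validity forces ◇^3r at z, giving a w with zR^3w and yR^3w.
First-order correspondent: ∀x ∀y (xR³y → ∃w (yR³w ∧ xR³w)).

∀x ∀y (xR³y → ∃w (yR³w ∧ xR³w))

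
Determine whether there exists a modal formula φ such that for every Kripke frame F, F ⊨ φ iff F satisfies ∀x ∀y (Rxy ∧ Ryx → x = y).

Modal frame validity is preserved under surjective bounded morphisms.
The 4-cycle (worlds a,b,c,d with a→b→c→d→a) is antisymmetric. Sending even-indexed worlds to a and odd-indexed worlds to b is a surjective bounded morphism onto the two-world frame with a↔b, which is not antisymmetric.
Hence antisymmetry is not modally definable.

No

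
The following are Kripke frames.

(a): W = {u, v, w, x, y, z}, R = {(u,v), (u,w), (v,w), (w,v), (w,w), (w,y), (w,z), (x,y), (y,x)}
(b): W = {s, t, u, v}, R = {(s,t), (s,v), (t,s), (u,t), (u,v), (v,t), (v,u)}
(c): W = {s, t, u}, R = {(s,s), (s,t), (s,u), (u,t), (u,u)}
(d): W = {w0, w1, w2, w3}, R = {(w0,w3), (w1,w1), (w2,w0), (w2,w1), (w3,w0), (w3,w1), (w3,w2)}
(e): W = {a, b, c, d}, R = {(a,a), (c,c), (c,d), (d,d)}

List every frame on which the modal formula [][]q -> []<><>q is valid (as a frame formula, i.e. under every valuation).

Frame correspondent (Sahlqvist): forall x forall z (xRz -> exists w (x R^2 w & z R^2 w)) — i.e. a generalized confluence (Geach) condition.
(a): fails — wRz but no t with wR²t and zR²t.
(b): satisfies the condition.
(c): fails — sRt but no w with sR²w and tR²w.
(d): satisfies the condition.
(e): satisfies the condition.

(b), (d), (e)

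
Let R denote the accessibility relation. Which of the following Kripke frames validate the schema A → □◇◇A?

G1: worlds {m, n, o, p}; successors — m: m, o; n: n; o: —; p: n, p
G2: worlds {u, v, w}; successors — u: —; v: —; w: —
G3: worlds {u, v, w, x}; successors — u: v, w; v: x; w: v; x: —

G2

Frame correspondent (Sahlqvist): ∀x ∀z (xRz → ∃w (x = w ∧ zR²w)) — i.e. a generalized confluence (Geach) condition.
G1: fails — mRo but no w with m=w and oR²w.
G2: satisfies the condition.
G3: fails — uRv but no t with u=t and vR²t.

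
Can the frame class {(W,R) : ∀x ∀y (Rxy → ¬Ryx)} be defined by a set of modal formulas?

Modal frame validity is preserved under surjective bounded morphisms.
The 5-cycle (worlds 0,1,2,3,4 with 0→1→2→3→4→0) is asymmetric. Mapping every world to a single reflexive point • is a surjective bounded morphism, and the reflexive point is not asymmetric (R•• but asymmetry requires ¬R••).
Hence asymmetry is not modally definable.

No — not modally definable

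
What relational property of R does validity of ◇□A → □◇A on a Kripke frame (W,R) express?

Convergence

This is the .2 axiom.
Its frame correspondent is convergence — ∀x ∀y ∀z (Rxy ∧ Rxz → ∃w (Ryw ∧ Rzw)).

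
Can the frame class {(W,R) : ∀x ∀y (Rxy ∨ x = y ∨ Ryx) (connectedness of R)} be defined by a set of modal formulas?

Modal frame validity is preserved under disjoint unions.
Take 4 disjoint single-world reflexive frames: each is trivially connected, but their disjoint union has 4 worlds with no edge between distinct components, so it is not connected.
So the class is not modally definable.

No — not modally definable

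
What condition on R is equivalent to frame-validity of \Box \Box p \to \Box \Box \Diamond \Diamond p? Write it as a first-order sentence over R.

This is a Sahlqvist (Geach-type) schema ◇^0□^2p → □^2◇^2p.
Minimal-valuation argument: fix x; take any y with xR^0y and any z with xR^2z. Set V(p) to the set of worlds R-reachable from y in exactly 2 steps. Then □^2p holds at y, so the antecedent holds at x; validity forces ◇^2p at z, giving a w with zR^2w and yR^2w.
First-order correspondent: \forall x \forall z (x R^2 z \to \exists w (x R^2 w \wedge z R^2 w)).

\forall x \forall z (x R^2 z \to \exists w (x R^2 w \wedge z R^2 w))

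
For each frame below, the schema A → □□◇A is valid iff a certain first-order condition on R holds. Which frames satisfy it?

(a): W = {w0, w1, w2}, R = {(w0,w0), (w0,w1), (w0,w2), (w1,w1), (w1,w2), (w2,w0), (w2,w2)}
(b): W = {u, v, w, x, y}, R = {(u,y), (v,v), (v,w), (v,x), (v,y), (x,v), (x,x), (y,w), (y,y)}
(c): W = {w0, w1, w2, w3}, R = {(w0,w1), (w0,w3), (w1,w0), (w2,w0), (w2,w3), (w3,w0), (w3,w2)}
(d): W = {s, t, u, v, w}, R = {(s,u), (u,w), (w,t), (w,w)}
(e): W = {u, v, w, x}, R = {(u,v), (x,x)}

(e)

Frame correspondent (Sahlqvist): ∀x ∀z (xR²z → ∃w (x = w ∧ zRw)) — i.e. a generalized confluence (Geach) condition.
(a): fails — w0R²w1 but no w with w0=w and w1Rw.
(b): fails — uR²w but no t with u=t and wRt.
(c): fails — w0R²w0 but no w with w0=w and w0Rw.
(d): fails — sR²w but no w* with s=w* and wRw*.
(e): condition met.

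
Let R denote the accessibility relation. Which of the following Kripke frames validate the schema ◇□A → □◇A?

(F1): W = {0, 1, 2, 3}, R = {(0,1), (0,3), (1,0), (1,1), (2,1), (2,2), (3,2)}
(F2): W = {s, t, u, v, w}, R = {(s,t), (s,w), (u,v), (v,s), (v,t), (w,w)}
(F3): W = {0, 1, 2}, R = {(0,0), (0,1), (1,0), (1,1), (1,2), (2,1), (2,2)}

The schema corresponds to convergence: ∀x ∀y ∀z (Rxy ∧ Rxz → ∃w (Ryw ∧ Rzw)).
(F1): fails — R01 and R03 but 1 and 3 have no common successor.
(F2): fails — Rsw and Rst but w and t have no common successor.
(F3): holds.
Valid on: (F3).

(F3)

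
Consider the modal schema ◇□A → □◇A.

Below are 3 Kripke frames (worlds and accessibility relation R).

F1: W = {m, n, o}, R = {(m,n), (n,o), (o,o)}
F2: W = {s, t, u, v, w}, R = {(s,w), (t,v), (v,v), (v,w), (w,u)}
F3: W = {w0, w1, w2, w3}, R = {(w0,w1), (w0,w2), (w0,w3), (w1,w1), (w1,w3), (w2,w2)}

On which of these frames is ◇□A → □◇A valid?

F1

The schema corresponds to convergence: ∀x ∀y ∀z (Rxy ∧ Rxz → ∃w (Ryw ∧ Rzw)).
F1: condition met.
F2: fails — Rvv and Rvw but v and w have no common successor.
F3: fails — Rw0w1 and Rw0w2 but w1 and w2 have no common successor.
Valid on: F1.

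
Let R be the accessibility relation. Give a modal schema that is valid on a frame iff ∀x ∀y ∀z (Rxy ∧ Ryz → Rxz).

The condition is transitivity. The 4 schema □p → □□p defines it.
Suppose □p→□□p is valid. Take Rxy, Ryz and set V(p)={w : Rxw}. Then □p at x, so □□p at x, so □p at y, so p at z, i.e. Rxz.

□p → □□p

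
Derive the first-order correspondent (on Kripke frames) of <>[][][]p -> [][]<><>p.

This is a Sahlqvist (Geach-type) schema ◇^1□^3p → □^2◇^2p.
First-order correspondent: forall x forall y forall z ((xRy & x R^2 z) -> exists w (y R^3 w & z R^2 w)).

forall x forall y forall z ((xRy & x R^2 z) -> exists w (y R^3 w & z R^2 w))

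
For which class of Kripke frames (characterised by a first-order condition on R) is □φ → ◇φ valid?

seriality: ∀x ∃y Rxy

Suppose □φ→◇φ is valid. At any x set V(φ)=W. Then □φ at x, so ◇φ at x, so x has a successor.
The converse is a direct semantic check.
Frame condition: ∀x ∃y Rxy.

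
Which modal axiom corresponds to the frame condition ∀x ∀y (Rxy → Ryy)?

The condition is shift-reflexivity. The T□ schema □(□q → q) defines it.
Suppose □(□q→q) is valid. Take Rxy and set V(q)={w : Ryw}. Then at y, □q holds; since □(□q→q) at x, □q→q at y, so q at y, i.e. Ryy.

□(□q → q)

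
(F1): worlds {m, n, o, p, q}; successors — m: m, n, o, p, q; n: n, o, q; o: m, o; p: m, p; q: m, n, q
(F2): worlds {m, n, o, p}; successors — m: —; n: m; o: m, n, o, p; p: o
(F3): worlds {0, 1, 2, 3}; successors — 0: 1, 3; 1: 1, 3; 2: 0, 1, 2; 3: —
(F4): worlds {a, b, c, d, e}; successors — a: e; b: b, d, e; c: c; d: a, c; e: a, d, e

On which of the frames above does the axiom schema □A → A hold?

(F1)

Frame correspondent (Sahlqvist): ∀x Rxx — i.e. reflexivity.
(F1): ✓.
(F2): fails — world m does not see itself.
(F3): fails — world 0 does not see itself.
(F4): fails — world a does not see itself.
Valid on: (F1).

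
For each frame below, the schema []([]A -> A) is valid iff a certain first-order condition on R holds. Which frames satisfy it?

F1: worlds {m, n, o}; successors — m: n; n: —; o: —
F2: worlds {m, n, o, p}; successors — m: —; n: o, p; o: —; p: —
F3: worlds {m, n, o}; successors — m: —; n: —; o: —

This is the axiom for shift-reflexivity; its first-order frame correspondent is forall x forall y (Rxy -> Ryy).
F1: fails — Rmn but not Rnn.
F2: fails — Rno but not Roo.
F3: satisfies the condition.

F3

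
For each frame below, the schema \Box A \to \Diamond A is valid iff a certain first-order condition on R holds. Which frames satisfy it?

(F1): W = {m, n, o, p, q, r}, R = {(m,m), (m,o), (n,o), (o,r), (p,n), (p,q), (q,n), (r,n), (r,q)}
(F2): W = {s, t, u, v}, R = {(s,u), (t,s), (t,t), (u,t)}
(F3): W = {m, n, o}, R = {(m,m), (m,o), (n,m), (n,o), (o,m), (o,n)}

(F1), (F3)

Frame correspondent (Sahlqvist): \forall x \exists y Rxy — i.e. seriality.
(F1): satisfies the condition.
(F2): fails — world v has no successor.
(F3): satisfies the condition.
Valid on: (F1), (F3).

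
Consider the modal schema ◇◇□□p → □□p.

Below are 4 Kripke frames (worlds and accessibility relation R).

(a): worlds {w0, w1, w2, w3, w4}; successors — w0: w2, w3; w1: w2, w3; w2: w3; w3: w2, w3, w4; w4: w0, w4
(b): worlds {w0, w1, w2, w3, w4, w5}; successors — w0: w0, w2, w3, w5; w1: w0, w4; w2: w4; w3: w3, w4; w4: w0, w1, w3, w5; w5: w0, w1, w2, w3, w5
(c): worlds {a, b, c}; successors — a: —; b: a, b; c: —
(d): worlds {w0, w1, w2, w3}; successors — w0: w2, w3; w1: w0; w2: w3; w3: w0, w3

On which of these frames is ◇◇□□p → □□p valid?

none

This is the axiom for a generalized confluence (Geach) condition; its first-order frame correspondent is ∀x ∀y ∀z ((xR²y ∧ xR²z) → ∃w (yR²w ∧ z = w)).
(a): fails — w3R²w0, w3R²w0 but no w with w0R²w and w0=w.
(b): fails — w0R²w1, w0R²w4 but no w with w1R²w and w4=w.
(c): fails — bR²a, bR²a but no w with aR²w and a=w.
(d): fails — w1R²w2, w1R²w2 but no w with w2R²w and w2=w.
Valid on no frame.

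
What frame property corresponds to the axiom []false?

□⊥ is valid iff no world has any successor (otherwise □⊥ fails at any world with one).
Conversely, any frame satisfying forall x forall y ~Rxy validates the schema.
Frame condition: forall x forall y ~Rxy.

emptiness of R: forall x forall y ~Rxy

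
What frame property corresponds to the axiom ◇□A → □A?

the Euclidean property

This schema is equivalent to the 5 axiom ◇A → □◇A.
Its frame correspondent is the Euclidean property — ∀x ∀y ∀z (Rxy ∧ Rxz → Ryz).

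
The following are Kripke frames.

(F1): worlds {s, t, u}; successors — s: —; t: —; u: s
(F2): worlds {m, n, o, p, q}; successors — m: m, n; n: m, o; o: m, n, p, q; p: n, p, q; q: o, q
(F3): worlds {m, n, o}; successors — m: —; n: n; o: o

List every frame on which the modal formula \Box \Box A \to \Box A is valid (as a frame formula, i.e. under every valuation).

Frame correspondent (Sahlqvist): \forall x \forall y (Rxy \to \exists z (Rxz \wedge Rzy)) — i.e. density.
(F1): fails — Rus but no z with Ruz and Rzs.
(F2): fails — Rno but no z with Rnz and Rzo.
(F3): holds.
Valid on: (F3).

(F3)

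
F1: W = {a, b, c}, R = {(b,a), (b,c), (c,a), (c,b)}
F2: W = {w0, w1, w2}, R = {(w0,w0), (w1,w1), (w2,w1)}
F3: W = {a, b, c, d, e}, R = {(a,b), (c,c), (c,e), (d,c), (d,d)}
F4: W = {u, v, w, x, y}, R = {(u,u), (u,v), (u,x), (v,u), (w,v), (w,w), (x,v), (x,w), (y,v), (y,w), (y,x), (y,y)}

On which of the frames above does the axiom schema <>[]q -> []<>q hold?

F2

This is the axiom for convergence; its first-order frame correspondent is forall x forall y forall z (Rxy & Rxz -> exists w (Ryw & Rzw)).
F1: fails — Rba and Rba but a and a have no common successor.
F2: satisfies the condition.
F3: fails — Rab and Rab but b and b have no common successor.
F4: fails — Ruv and Rux but v and x have no common successor.
Valid on: F2.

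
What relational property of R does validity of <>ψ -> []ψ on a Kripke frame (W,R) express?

partial functionality

Suppose ◇ψ→□ψ is valid. Take Rxy, Rxz and set V(ψ)={y}. Then ◇ψ at x, so □ψ at x, so ψ at z, i.e. z=y.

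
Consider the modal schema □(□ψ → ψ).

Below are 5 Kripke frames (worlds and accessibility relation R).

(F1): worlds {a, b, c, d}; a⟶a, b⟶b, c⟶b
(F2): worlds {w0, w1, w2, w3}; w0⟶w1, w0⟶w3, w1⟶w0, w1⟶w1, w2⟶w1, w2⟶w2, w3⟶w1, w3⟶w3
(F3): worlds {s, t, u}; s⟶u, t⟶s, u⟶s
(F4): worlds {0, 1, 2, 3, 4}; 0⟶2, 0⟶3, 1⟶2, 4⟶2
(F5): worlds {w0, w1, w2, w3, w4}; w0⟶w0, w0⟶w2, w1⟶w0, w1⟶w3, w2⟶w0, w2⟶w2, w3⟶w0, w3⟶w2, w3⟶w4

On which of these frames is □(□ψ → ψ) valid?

(F1)

This is the axiom for shift-reflexivity; its first-order frame correspondent is ∀x ∀y (Rxy → Ryy).
(F1): holds.
(F2): fails — Rw1w0 but not Rw0w0.
(F3): fails — Rsu but not Ruu.
(F4): fails — R12 but not R22.
(F5): fails — Rw1w3 but not Rw3w3.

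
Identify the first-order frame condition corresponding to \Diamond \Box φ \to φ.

Replacing φ by ¬φ and contraposing gives the equivalent schema φ → □◇φ.
Suppose φ→□◇φ is valid. Take Rxy and set V(φ)={x}. Then φ at x, so □◇φ at x, so ◇φ at y, so some z with Ryz has φ; z=x, i.e. Ryx.
Conversely, any frame satisfying \forall x \forall y (Rxy \to Ryx) validates the schema.
So the correspondent is symmetry.

symmetry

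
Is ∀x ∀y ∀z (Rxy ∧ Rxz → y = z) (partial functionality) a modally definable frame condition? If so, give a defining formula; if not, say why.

Definable; ◇p → □p defines it

Yes: it is partial functionality, defined by the CD schema ◇p → □p.
Suppose ◇p→□p is valid. Take Rxy, Rxz and set V(p)={y}. Then ◇p at x, so □p at x, so p at z, i.e. z=y.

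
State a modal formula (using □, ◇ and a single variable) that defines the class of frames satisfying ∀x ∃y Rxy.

□r → ◇r

A defining formula is □r → ◇r (the D axiom).
Suppose □r→◇r is valid. At any x set V(r)=W. Then □r at x, so ◇r at x, so x has a successor.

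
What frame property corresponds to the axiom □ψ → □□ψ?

Transitivity

Suppose □ψ→□□ψ is valid. Take Rxy, Ryz and set V(ψ)={w : Rxw}. Then □ψ at x, so □□ψ at x, so □ψ at y, so ψ at z, i.e. Rxz.
The converse is a direct semantic check.
Frame condition: ∀x ∀y ∀z (Rxy ∧ Ryz → Rxz).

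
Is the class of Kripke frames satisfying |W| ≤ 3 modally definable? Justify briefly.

Not modally definable

Modal frame validity is preserved under disjoint unions.
Any modal formula valid on each of 4 disjoint one-world frames is valid on their disjoint union (validity is preserved under disjoint unions). Each one-world frame has |W|=1≤3, but the union has |W|=4.
So no modal formula (or set of formulas) defines exactly the |W|≤3 frames.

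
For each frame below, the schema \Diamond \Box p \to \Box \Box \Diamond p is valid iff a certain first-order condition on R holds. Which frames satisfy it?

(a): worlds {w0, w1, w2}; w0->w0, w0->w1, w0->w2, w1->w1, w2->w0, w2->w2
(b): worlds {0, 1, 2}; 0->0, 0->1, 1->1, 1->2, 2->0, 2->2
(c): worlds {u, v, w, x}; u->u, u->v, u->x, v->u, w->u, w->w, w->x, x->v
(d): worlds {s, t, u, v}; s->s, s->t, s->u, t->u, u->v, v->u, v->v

Frame correspondent (Sahlqvist): \forall x \forall y \forall z ((xRy \wedge x R^2 z) \to \exists w (yRw \wedge zRw)) — i.e. a generalized confluence (Geach) condition.
(a): fails — w0Rw1, w0R²w2 but no w with w1Rw and w2Rw.
(b): holds.
(c): fails — uRv, uR²x but no t with vRt and xRt.
(d): fails — sRs, sR²u but no w with sRw and uRw.

(b)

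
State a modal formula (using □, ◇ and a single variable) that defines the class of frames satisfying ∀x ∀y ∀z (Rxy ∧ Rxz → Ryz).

◇r → □◇r

A defining formula is ◇r → □◇r (the 5 axiom).
Suppose ◇r→□◇r is valid. Take Rxy, Rxz and set V(r)={y}. Then ◇r at x, so □◇r at x, so ◇r at z, so some w with Rzw has r; w=y, i.e. Rzy. By symmetry of the argument, Ryz.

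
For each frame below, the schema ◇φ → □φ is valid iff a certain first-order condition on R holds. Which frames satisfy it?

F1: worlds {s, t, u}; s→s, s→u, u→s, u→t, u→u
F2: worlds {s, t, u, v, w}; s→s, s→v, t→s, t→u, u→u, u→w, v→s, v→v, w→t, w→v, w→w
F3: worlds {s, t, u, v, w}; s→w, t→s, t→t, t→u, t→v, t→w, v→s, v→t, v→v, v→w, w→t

none

This is the axiom for partial functionality; its first-order frame correspondent is ∀x ∀y ∀z (Rxy ∧ Rxz → y = z).
F1: fails — s sees both s and u.
F2: fails — s sees both s and v.
F3: fails — t sees both s and t.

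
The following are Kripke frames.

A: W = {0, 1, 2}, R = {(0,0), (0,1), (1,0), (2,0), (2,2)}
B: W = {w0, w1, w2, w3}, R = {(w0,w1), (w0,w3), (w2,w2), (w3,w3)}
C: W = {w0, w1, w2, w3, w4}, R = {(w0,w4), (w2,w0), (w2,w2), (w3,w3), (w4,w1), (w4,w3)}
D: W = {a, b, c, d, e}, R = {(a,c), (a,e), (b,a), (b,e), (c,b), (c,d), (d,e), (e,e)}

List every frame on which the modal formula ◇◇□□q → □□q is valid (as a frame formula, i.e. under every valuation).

The schema corresponds to a generalized confluence (Geach) condition: ∀x ∀y ∀z ((xR²y ∧ xR²z) → ∃w (yR²w ∧ z = w)).
A: fails — 2R²0, 2R²2 but no w with 0R²w and 2=w.
B: ✓.
C: fails — w0R²w1, w0R²w1 but no w with w1R²w and w1=w.
D: fails — aR²b, aR²b but no w with bR²w and b=w.

B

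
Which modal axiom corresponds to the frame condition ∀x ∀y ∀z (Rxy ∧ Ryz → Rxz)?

The condition is transitivity. The 4 schema □q → □□q defines it.
Suppose □q→□□q is valid. Take Rxy, Ryz and set V(q)={w : Rxw}. Then □q at x, so □□q at x, so □q at y, so q at z, i.e. Rxz.

□q → □□q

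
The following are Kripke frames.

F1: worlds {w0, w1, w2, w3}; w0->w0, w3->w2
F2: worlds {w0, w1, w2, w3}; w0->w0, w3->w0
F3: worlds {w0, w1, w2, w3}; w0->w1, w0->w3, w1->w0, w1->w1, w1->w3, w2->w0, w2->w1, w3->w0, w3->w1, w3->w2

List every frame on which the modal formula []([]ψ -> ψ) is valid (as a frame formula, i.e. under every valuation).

F2

Frame correspondent (Sahlqvist): forall x forall y (Rxy -> Ryy) — i.e. shift-reflexivity.
F1: fails — Rw3w2 but not Rw2w2.
F2: satisfies the condition.
F3: fails — Rw1w0 but not Rw0w0.
Valid on: F2.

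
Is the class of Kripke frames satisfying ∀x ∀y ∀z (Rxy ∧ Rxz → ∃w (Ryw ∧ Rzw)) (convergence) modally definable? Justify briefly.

Yes: it is convergence, defined by the .2 schema ◇□r → □◇r.
Suppose ◇□r→□◇r is valid. Take Rxy, Rxz and set V(r)={w : Ryw}. Then □r at y so ◇□r at x, so □◇r at x, so ◇r at z, giving w with Rzw and Ryw.

Yes, by ◇□r → □◇r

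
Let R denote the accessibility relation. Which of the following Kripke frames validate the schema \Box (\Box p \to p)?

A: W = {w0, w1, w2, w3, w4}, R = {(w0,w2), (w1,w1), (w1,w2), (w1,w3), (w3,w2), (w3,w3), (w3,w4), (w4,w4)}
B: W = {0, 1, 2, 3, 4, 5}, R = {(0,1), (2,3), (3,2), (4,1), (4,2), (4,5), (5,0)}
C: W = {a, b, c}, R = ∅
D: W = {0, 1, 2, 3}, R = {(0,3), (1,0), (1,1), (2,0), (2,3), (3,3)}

Frame correspondent (Sahlqvist): \forall x \forall y (Rxy \to Ryy) — i.e. shift-reflexivity.
A: fails — Rw1w2 but not Rw2w2.
B: fails — R32 but not R22.
C: ✓.
D: fails — R10 but not R00.

C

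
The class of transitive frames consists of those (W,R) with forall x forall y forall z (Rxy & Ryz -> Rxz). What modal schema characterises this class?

□ψ → □□ψ

The condition is transitivity. The 4 schema □ψ → □□ψ defines it.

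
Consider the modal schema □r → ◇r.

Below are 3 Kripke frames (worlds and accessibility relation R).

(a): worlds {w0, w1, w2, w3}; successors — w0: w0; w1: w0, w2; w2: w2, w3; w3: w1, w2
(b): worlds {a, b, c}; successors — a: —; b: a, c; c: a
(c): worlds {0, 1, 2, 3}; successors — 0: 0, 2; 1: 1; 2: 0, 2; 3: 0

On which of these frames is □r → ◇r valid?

The schema corresponds to seriality: ∀x ∃y Rxy.
(a): ✓.
(b): fails — world a has no successor.
(c): ✓.
Valid on: (a), (c).

(a), (c)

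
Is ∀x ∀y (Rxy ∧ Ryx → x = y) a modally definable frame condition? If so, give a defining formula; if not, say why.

Not definable by any modal formula

Modal frame validity is preserved under surjective bounded morphisms.
The 6-cycle (worlds 0,1,2,3,4,5 with 0→1→2→3→4→5→0) is antisymmetric. Sending even-indexed worlds to • and odd-indexed worlds to ∘ is a surjective bounded morphism onto the two-world frame with •↔∘, which is not antisymmetric.
So no modal formula (or set of formulas) defines exactly the antisymmetric frames.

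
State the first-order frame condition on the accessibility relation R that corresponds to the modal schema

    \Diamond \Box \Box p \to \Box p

This is a Sahlqvist (Geach-type) schema ◇^1□^2p → □^1◇^0p.
First-order correspondent: \forall x \forall y \forall z ((xRy \wedge xRz) \to \exists w (y R^2 w \wedge z = w)).

\forall x \forall y \forall z ((xRy \wedge xRz) \to \exists w (y R^2 w \wedge z = w))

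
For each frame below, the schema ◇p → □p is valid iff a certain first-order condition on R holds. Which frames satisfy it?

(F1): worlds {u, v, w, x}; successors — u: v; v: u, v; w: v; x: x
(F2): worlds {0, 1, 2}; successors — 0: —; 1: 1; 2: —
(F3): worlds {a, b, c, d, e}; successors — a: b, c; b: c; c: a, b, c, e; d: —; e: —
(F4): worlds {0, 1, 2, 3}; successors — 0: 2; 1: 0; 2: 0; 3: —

Frame correspondent (Sahlqvist): ∀x ∀y ∀z (Rxy ∧ Rxz → y = z) — i.e. partial functionality.
(F1): fails — v sees both u and v.
(F2): satisfies the condition.
(F3): fails — a sees both b and c.
(F4): satisfies the condition.

(F2), (F4)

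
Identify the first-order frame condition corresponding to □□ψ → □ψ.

density

This is the C4 axiom.
It corresponds to density: ∀x ∀y (Rxy → ∃z (Rxz ∧ Rzy)).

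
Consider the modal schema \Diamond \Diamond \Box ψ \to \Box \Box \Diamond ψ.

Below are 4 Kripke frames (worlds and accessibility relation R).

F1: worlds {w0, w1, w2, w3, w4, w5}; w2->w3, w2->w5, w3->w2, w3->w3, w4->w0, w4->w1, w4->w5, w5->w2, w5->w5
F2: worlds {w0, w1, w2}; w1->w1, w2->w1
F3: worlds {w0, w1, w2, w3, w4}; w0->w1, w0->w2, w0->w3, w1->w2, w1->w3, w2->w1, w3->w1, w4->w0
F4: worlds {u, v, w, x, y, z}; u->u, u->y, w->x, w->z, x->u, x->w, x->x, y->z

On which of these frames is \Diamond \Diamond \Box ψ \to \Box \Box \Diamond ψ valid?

The schema corresponds to a generalized confluence (Geach) condition: \forall x \forall y \forall z ((x R^2 y \wedge x R^2 z) \to \exists w (yRw \wedge zRw)).
F1: satisfies the condition.
F2: satisfies the condition.
F3: fails — w0R²w1, w0R²w2 but no w with w1Rw and w2Rw.
F4: fails — uR²u, uR²y but no t with uRt and yRt.
Valid on: F1, F2.

F1, F2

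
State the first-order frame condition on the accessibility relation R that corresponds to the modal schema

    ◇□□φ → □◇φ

∀x ∀y ∀z ((xRy ∧ xRz) → ∃w (yR²w ∧ zRw))

This is a Sahlqvist (Geach-type) schema ◇^1□^2φ → □^1◇^1φ.
Minimal-valuation argument: fix x; take any y with xR^1y and any z with xR^1z. Set V(φ) to the set of worlds R-reachable from y in exactly 2 steps. Then □^2φ holds at y, so the antecedent holds at x; validity forces ◇^1φ at z, giving a w with zR^1w and yR^2w.
First-order correspondent: ∀x ∀y ∀z ((xRy ∧ xRz) → ∃w (yR²w ∧ zRw)).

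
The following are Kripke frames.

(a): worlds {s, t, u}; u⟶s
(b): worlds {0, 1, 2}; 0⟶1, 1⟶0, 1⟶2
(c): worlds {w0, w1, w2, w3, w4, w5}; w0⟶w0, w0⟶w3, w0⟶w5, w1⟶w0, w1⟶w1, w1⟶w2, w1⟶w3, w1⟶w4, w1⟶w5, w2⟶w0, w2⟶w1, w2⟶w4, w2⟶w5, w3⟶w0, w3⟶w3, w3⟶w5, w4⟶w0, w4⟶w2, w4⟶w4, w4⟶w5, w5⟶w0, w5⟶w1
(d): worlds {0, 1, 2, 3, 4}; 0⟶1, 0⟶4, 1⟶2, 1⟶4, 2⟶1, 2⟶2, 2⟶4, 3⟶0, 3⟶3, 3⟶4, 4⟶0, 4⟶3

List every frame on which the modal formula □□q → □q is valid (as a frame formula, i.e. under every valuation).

(c)

This is the axiom for density; its first-order frame correspondent is ∀x ∀y (Rxy → ∃z (Rxz ∧ Rzy)).
(a): fails — Rus but no z with Ruz and Rzs.
(b): fails — R12 but no z with R1z and Rz2.
(c): holds.
(d): fails — R01 but no z with R0z and Rz1.
Valid on: (c).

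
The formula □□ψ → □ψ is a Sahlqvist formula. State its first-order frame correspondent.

Suppose □□ψ→□ψ is valid. Take Rxy and set V(ψ)={w : xR²w}. Then □□ψ at x, so □ψ at x, so ψ at y, i.e. ∃z(Rxz∧Rzy).
Conversely, any frame satisfying ∀x ∀y (Rxy → ∃z (Rxz ∧ Rzy)) validates the schema.
So the correspondent is density.

density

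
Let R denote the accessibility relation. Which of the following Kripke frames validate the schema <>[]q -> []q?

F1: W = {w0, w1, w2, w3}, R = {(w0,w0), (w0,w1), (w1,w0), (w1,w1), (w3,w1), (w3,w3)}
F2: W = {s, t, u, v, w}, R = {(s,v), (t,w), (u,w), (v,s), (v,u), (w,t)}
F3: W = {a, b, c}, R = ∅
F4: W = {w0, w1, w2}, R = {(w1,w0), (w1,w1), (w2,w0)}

F3

This is the axiom for the Euclidean property; its first-order frame correspondent is forall x forall y forall z (Rxy & Rxz -> Ryz).
F1: fails — Rw3w1 and Rw3w3 but not Rw1w3.
F2: fails — Rsv and Rsv but not Rvv.
F3: condition met.
F4: fails — Rw1w0 and Rw1w1 but not Rw0w1.
Valid on: F3.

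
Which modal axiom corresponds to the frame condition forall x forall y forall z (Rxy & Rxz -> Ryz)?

The condition is the Euclidean property. The 5 schema ◇p → □◇p defines it.

◇p → □◇p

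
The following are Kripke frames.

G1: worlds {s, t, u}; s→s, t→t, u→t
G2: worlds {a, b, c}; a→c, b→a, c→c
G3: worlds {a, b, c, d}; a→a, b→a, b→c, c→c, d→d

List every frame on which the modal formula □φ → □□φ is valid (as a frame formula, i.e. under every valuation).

G1, G3

This is the axiom for transitivity; its first-order frame correspondent is ∀x ∀y ∀z (Rxy ∧ Ryz → Rxz).
G1: ✓.
G2: fails — Rba and Rac but not Rbc.
G3: ✓.
Valid on: G1, G3.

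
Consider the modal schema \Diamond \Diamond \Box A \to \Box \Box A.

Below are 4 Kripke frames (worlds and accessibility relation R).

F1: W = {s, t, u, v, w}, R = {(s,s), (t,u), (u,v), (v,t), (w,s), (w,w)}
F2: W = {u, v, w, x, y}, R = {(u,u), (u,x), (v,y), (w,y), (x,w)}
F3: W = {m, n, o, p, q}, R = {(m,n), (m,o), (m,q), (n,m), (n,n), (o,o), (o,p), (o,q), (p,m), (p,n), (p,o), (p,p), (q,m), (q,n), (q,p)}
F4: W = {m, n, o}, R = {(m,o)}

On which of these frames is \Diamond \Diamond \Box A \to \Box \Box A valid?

This is the axiom for a generalized confluence (Geach) condition; its first-order frame correspondent is \forall x \forall y \forall z ((x R^2 y \wedge x R^2 z) \to \exists w (yRw \wedge z = w)).
F1: fails — tR²v, tR²v but no w* with vRw* and v=w*.
F2: fails — uR²u, uR²w but no t with uRt and w=t.
F3: fails — mR²m, mR²m but no w with mRw and m=w.
F4: satisfies the condition.

F4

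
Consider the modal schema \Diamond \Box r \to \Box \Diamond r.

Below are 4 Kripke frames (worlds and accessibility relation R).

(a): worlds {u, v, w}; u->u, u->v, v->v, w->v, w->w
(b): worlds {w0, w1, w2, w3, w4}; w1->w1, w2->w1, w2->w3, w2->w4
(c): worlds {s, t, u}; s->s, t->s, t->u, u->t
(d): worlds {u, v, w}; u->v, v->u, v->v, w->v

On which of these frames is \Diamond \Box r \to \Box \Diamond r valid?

Frame correspondent (Sahlqvist): \forall x \forall y \forall z (Rxy \wedge Rxz \to \exists w (Ryw \wedge Rzw)) — i.e. convergence.
(a): holds.
(b): fails — Rw2w4 and Rw2w4 but w4 and w4 have no common successor.
(c): fails — Rts and Rtu but s and u have no common successor.
(d): holds.
Valid on: (a), (d).

(a), (d)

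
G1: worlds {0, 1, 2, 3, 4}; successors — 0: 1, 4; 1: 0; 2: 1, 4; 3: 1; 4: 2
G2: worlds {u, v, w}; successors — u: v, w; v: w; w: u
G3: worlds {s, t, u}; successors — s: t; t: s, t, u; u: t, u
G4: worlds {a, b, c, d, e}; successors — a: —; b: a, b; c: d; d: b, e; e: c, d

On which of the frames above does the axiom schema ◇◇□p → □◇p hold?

Frame correspondent (Sahlqvist): ∀x ∀y ∀z ((xR²y ∧ xRz) → ∃w (yRw ∧ zRw)) — i.e. a generalized confluence (Geach) condition.
G1: fails — 0R²0, 0R1 but no w with 0Rw and 1Rw.
G2: fails — uR²u, uRw but no t with uRt and wRt.
G3: holds.
G4: fails — bR²a, bRa but no w with aRw and aRw.
Valid on: G3.

G3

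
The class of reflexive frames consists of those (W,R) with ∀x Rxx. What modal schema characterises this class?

The condition is reflexivity. The T schema □p → p defines it.
Suppose □p→p is valid. At any x set V(p)={w : Rxw}. Then □p holds at x, so p holds at x, i.e. Rxx.

□p → p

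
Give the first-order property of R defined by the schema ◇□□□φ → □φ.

This is a Sahlqvist (Geach-type) schema ◇^1□^3φ → □^1◇^0φ.
Minimal-valuation argument: fix x; take any y with xR^1y and any z with xR^1z. Set V(φ) to the set of worlds R-reachable from y in exactly 3 steps. Then □^3φ holds at y, so the antecedent holds at x; validity forces ◇^0φ at z, giving a w with zR^0w and yR^3w.
First-order correspondent: ∀x ∀y ∀z ((xRy ∧ xRz) → ∃w (yR³w ∧ z = w)).

∀x ∀y ∀z ((xRy ∧ xRz) → ∃w (yR³w ∧ z = w))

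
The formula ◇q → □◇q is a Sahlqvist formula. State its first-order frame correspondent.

This is the 5 axiom.
Its frame correspondent is the Euclidean property — ∀x ∀y ∀z (Rxy ∧ Rxz → Ryz).

the Euclidean property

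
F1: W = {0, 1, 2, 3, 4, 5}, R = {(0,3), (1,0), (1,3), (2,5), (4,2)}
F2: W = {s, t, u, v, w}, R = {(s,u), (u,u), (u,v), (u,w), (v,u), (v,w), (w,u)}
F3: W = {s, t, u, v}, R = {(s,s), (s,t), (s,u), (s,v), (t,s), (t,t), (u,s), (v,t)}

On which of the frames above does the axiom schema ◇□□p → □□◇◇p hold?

F2, F3

The schema corresponds to a generalized confluence (Geach) condition: ∀x ∀y ∀z ((xRy ∧ xR²z) → ∃w (yR²w ∧ zR²w)).
F1: fails — 1R0, 1R²3 but no w with 0R²w and 3R²w.
F2: ✓.
F3: ✓.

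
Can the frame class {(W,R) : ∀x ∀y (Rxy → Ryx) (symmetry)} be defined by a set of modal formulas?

Yes — defined by r → □◇r

The condition is symmetry. A defining modal formula is r → □◇r.
Suppose r→□◇r is valid. Take Rxy and set V(r)={x}. Then r at x, so □◇r at x, so ◇r at y, so some z with Ryz has r; z=x, i.e. Ryx.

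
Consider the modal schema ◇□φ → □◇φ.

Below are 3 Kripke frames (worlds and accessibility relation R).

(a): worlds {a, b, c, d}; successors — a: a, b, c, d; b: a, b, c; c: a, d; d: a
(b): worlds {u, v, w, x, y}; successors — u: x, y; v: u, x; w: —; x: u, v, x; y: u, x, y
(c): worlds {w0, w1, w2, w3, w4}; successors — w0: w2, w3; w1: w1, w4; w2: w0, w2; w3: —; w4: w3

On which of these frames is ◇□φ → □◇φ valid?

(a), (b)

Frame correspondent (Sahlqvist): ∀x ∀y ∀z (Rxy ∧ Rxz → ∃w (Ryw ∧ Rzw)) — i.e. convergence.
(a): ✓.
(b): ✓.
(c): fails — Rw0w2 and Rw0w3 but w2 and w3 have no common successor.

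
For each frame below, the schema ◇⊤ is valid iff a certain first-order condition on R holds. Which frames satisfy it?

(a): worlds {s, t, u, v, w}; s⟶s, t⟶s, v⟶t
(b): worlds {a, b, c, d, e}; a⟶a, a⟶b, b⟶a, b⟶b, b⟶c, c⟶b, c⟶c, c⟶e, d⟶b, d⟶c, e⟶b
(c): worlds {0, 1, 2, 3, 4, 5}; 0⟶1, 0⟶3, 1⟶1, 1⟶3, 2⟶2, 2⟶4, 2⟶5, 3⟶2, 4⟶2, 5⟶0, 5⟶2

The schema corresponds to seriality: ∀x ∃y Rxy.
(a): fails — world u has no successor.
(b): holds.
(c): holds.
Valid on: (b), (c).

(b), (c)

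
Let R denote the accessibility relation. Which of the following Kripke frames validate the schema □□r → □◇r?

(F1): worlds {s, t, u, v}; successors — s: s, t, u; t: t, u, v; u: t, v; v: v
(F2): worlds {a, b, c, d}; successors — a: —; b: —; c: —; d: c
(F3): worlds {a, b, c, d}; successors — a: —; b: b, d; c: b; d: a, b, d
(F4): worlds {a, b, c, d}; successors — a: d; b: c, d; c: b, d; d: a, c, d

(F1), (F4)

The schema corresponds to a generalized confluence (Geach) condition: ∀x ∀z (xRz → ∃w (xR²w ∧ zRw)).
(F1): condition met.
(F2): fails — dRc but no w with dR²w and cRw.
(F3): fails — dRa but no w with dR²w and aRw.
(F4): condition met.
Valid on: (F1), (F4).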